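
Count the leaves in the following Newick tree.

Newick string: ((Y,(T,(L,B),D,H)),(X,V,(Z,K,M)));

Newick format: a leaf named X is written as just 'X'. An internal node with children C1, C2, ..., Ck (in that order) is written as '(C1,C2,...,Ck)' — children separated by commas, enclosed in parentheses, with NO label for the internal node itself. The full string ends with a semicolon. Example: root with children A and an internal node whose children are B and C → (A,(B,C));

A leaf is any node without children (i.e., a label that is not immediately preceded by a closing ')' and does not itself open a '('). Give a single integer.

Answer: 11

Derivation:
Newick: ((Y,(T,(L,B),D,H)),(X,V,(Z,K,M)));
Scan left-to-right; a leaf is any maximal label run not followed by '(':
  pos 2: leaf 'Y' → count = 1
  pos 5: leaf 'T' → count = 2
  pos 8: leaf 'L' → count = 3
  pos 10: leaf 'B' → count = 4
  pos 13: leaf 'D' → count = 5
  pos 15: leaf 'H' → count = 6
  pos 20: leaf 'X' → count = 7
  pos 22: leaf 'V' → count = 8
  pos 25: leaf 'Z' → count = 9
  pos 27: leaf 'K' → count = 10
  pos 29: leaf 'M' → count = 11
Total leaves: 11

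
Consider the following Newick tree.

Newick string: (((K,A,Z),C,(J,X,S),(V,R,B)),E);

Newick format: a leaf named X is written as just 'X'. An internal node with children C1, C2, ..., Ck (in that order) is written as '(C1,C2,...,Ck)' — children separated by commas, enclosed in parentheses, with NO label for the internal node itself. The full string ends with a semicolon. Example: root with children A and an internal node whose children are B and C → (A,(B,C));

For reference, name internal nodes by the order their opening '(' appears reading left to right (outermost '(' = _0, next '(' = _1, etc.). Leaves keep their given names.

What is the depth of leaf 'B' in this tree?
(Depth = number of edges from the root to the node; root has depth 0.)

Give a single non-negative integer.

Newick: (((K,A,Z),C,(J,X,S),(V,R,B)),E);
Naming internals by '(' encounter order: outermost '(' = _0, next = _1, ...
Query node: B
Path from root: _0 -> _1 -> _4 -> B
Depth of B: 3 (number of edges from root)

Answer: 3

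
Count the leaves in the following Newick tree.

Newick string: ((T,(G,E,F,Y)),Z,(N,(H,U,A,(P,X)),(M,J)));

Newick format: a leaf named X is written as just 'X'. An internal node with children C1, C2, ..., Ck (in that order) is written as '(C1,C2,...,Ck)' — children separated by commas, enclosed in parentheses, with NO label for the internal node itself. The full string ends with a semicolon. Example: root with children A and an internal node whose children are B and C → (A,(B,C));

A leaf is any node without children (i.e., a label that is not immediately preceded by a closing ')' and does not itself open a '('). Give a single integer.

Answer: 14

Derivation:
Newick: ((T,(G,E,F,Y)),Z,(N,(H,U,A,(P,X)),(M,J)));
Scan left-to-right; a leaf is any maximal label run not followed by '(':
  pos 2: leaf 'T' → count = 1
  pos 5: leaf 'G' → count = 2
  pos 7: leaf 'E' → count = 3
  pos 9: leaf 'F' → count = 4
  pos 11: leaf 'Y' → count = 5
  pos 15: leaf 'Z' → count = 6
  pos 18: leaf 'N' → count = 7
  pos 21: leaf 'H' → count = 8
  pos 23: leaf 'U' → count = 9
  pos 25: leaf 'A' → count = 10
  pos 28: leaf 'P' → count = 11
  pos 30: leaf 'X' → count = 12
  pos 35: leaf 'M' → count = 13
  pos 37: leaf 'J' → count = 14
Total leaves: 14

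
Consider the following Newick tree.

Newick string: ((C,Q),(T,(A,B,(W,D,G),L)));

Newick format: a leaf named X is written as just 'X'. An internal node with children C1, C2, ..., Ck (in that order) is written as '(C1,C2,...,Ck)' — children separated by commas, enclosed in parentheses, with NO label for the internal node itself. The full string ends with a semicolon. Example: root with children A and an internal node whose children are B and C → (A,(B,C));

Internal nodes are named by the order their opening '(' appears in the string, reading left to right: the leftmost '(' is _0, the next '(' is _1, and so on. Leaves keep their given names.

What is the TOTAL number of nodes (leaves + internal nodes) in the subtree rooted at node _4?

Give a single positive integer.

Newick: ((C,Q),(T,(A,B,(W,D,G),L)));
Locate _4: it is the '(' at position 15 (the 5th '(' reading left to right).
Query: subtree rooted at _4
_4: subtree_size = 1 + 3
  W: subtree_size = 1 + 0
  D: subtree_size = 1 + 0
  G: subtree_size = 1 + 0
Total subtree size of _4: 4

Answer: 4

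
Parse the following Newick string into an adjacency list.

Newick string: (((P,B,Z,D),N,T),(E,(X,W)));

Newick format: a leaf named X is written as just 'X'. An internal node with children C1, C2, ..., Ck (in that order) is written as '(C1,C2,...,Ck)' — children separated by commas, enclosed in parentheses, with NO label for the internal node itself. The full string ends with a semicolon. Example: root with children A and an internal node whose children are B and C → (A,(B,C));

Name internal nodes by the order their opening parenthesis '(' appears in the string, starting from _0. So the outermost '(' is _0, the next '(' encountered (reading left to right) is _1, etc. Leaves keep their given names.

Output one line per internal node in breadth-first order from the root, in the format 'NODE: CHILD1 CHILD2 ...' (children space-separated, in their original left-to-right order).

Input: (((P,B,Z,D),N,T),(E,(X,W)));
Scanning left-to-right, naming '(' by encounter order:
  pos 0: '(' -> open internal node _0 (depth 1)
  pos 1: '(' -> open internal node _1 (depth 2)
  pos 2: '(' -> open internal node _2 (depth 3)
  pos 10: ')' -> close internal node _2 (now at depth 2)
  pos 15: ')' -> close internal node _1 (now at depth 1)
  pos 17: '(' -> open internal node _3 (depth 2)
  pos 20: '(' -> open internal node _4 (depth 3)
  pos 24: ')' -> close internal node _4 (now at depth 2)
  pos 25: ')' -> close internal node _3 (now at depth 1)
  pos 26: ')' -> close internal node _0 (now at depth 0)
Total internal nodes: 5
BFS adjacency from root:
  _0: _1 _3
  _1: _2 N T
  _3: E _4
  _2: P B Z D
  _4: X W

Answer: _0: _1 _3
_1: _2 N T
_3: E _4
_2: P B Z D
_4: X W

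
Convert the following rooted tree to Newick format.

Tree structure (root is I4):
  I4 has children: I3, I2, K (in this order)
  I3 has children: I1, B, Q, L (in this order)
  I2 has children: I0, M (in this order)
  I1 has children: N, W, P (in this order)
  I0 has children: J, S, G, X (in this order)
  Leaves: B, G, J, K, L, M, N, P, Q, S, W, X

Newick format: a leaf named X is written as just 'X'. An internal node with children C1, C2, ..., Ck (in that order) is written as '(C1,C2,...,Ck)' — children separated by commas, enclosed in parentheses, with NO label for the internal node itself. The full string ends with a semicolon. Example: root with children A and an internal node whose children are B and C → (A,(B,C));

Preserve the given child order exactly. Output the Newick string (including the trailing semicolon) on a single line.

internal I4 with children ['I3', 'I2', 'K']
  internal I3 with children ['I1', 'B', 'Q', 'L']
    internal I1 with children ['N', 'W', 'P']
      leaf 'N' → 'N'
      leaf 'W' → 'W'
      leaf 'P' → 'P'
    → '(N,W,P)'
    leaf 'B' → 'B'
    leaf 'Q' → 'Q'
    leaf 'L' → 'L'
  → '((N,W,P),B,Q,L)'
  internal I2 with children ['I0', 'M']
    internal I0 with children ['J', 'S', 'G', 'X']
      leaf 'J' → 'J'
      leaf 'S' → 'S'
      leaf 'G' → 'G'
      leaf 'X' → 'X'
    → '(J,S,G,X)'
    leaf 'M' → 'M'
  → '((J,S,G,X),M)'
  leaf 'K' → 'K'
→ '(((N,W,P),B,Q,L),((J,S,G,X),M),K)'
Final: (((N,W,P),B,Q,L),((J,S,G,X),M),K);

Answer: (((N,W,P),B,Q,L),((J,S,G,X),M),K);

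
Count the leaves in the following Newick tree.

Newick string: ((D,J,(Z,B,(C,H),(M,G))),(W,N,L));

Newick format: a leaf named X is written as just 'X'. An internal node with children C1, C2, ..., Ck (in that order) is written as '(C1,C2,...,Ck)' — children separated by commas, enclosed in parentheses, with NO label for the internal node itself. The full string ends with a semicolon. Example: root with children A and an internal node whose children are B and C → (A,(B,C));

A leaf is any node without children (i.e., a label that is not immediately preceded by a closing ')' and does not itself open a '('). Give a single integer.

Answer: 11

Derivation:
Newick: ((D,J,(Z,B,(C,H),(M,G))),(W,N,L));
Scan left-to-right; a leaf is any maximal label run not followed by '(':
  pos 2: leaf 'D' → count = 1
  pos 4: leaf 'J' → count = 2
  pos 7: leaf 'Z' → count = 3
  pos 9: leaf 'B' → count = 4
  pos 12: leaf 'C' → count = 5
  pos 14: leaf 'H' → count = 6
  pos 18: leaf 'M' → count = 7
  pos 20: leaf 'G' → count = 8
  pos 26: leaf 'W' → count = 9
  pos 28: leaf 'N' → count = 10
  pos 30: leaf 'L' → count = 11
Total leaves: 11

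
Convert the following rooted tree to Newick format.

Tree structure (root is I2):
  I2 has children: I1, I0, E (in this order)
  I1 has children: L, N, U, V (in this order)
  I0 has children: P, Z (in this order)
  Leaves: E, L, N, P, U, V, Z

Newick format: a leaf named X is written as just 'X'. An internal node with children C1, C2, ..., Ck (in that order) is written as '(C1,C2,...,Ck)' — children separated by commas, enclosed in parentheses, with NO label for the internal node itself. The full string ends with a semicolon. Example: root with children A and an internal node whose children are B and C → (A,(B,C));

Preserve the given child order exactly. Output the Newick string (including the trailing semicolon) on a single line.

internal I2 with children ['I1', 'I0', 'E']
  internal I1 with children ['L', 'N', 'U', 'V']
    leaf 'L' → 'L'
    leaf 'N' → 'N'
    leaf 'U' → 'U'
    leaf 'V' → 'V'
  → '(L,N,U,V)'
  internal I0 with children ['P', 'Z']
    leaf 'P' → 'P'
    leaf 'Z' → 'Z'
  → '(P,Z)'
  leaf 'E' → 'E'
→ '((L,N,U,V),(P,Z),E)'
Final: ((L,N,U,V),(P,Z),E);

Answer: ((L,N,U,V),(P,Z),E);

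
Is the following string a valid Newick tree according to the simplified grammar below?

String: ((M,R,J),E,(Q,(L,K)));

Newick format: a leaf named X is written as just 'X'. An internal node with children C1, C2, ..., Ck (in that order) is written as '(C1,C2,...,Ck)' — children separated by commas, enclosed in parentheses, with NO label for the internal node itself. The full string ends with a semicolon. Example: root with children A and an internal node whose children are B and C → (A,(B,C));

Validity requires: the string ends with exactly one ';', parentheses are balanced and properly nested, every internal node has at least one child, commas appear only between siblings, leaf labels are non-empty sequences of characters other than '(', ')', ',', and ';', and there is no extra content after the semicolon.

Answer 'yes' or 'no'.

Answer: yes

Derivation:
Input: ((M,R,J),E,(Q,(L,K)));
Paren balance: 4 '(' vs 4 ')' OK
Ends with single ';': True
Full parse: OK
Valid: True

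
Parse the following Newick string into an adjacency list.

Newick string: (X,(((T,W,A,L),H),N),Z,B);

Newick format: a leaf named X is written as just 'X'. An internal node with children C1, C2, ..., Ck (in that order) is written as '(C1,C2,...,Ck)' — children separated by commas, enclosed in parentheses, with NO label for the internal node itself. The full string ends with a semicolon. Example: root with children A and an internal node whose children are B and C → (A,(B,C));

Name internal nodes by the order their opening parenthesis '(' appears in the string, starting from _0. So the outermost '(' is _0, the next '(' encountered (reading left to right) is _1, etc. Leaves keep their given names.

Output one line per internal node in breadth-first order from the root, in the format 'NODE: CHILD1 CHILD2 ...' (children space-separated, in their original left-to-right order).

Input: (X,(((T,W,A,L),H),N),Z,B);
Scanning left-to-right, naming '(' by encounter order:
  pos 0: '(' -> open internal node _0 (depth 1)
  pos 3: '(' -> open internal node _1 (depth 2)
  pos 4: '(' -> open internal node _2 (depth 3)
  pos 5: '(' -> open internal node _3 (depth 4)
  pos 13: ')' -> close internal node _3 (now at depth 3)
  pos 16: ')' -> close internal node _2 (now at depth 2)
  pos 19: ')' -> close internal node _1 (now at depth 1)
  pos 24: ')' -> close internal node _0 (now at depth 0)
Total internal nodes: 4
BFS adjacency from root:
  _0: X _1 Z B
  _1: _2 N
  _2: _3 H
  _3: T W A L

Answer: _0: X _1 Z B
_1: _2 N
_2: _3 H
_3: T W A L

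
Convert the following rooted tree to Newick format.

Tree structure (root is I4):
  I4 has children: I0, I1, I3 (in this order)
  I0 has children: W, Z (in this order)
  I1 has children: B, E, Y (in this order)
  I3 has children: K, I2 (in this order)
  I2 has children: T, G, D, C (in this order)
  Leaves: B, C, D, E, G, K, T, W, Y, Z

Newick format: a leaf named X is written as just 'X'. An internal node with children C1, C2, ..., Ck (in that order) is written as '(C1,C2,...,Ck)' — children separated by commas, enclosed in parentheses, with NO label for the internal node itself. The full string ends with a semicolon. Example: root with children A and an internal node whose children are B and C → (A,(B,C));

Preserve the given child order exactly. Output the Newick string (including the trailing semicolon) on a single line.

Answer: ((W,Z),(B,E,Y),(K,(T,G,D,C)));

Derivation:
internal I4 with children ['I0', 'I1', 'I3']
  internal I0 with children ['W', 'Z']
    leaf 'W' → 'W'
    leaf 'Z' → 'Z'
  → '(W,Z)'
  internal I1 with children ['B', 'E', 'Y']
    leaf 'B' → 'B'
    leaf 'E' → 'E'
    leaf 'Y' → 'Y'
  → '(B,E,Y)'
  internal I3 with children ['K', 'I2']
    leaf 'K' → 'K'
    internal I2 with children ['T', 'G', 'D', 'C']
      leaf 'T' → 'T'
      leaf 'G' → 'G'
      leaf 'D' → 'D'
      leaf 'C' → 'C'
    → '(T,G,D,C)'
  → '(K,(T,G,D,C))'
→ '((W,Z),(B,E,Y),(K,(T,G,D,C)))'
Final: ((W,Z),(B,E,Y),(K,(T,G,D,C)));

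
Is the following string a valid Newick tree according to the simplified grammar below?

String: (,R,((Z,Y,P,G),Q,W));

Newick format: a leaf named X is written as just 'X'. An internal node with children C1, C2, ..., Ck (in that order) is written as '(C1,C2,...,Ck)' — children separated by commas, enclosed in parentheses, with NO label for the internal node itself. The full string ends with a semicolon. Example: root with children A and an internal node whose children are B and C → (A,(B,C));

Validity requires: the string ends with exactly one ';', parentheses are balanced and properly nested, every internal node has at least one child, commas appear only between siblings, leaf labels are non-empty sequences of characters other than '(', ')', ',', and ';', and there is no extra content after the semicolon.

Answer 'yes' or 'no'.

Input: (,R,((Z,Y,P,G),Q,W));
Paren balance: 3 '(' vs 3 ')' OK
Ends with single ';': True
Full parse: FAILS (empty leaf label at pos 1)
Valid: False

Answer: no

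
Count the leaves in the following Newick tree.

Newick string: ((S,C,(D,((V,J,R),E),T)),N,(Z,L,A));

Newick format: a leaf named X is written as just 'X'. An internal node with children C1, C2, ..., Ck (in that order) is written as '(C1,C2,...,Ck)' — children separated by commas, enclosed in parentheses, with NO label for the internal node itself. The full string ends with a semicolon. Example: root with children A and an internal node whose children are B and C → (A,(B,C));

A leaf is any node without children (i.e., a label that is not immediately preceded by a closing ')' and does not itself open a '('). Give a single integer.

Newick: ((S,C,(D,((V,J,R),E),T)),N,(Z,L,A));
Scan left-to-right; a leaf is any maximal label run not followed by '(':
  pos 2: leaf 'S' → count = 1
  pos 4: leaf 'C' → count = 2
  pos 7: leaf 'D' → count = 3
  pos 11: leaf 'V' → count = 4
  pos 13: leaf 'J' → count = 5
  pos 15: leaf 'R' → count = 6
  pos 18: leaf 'E' → count = 7
  pos 21: leaf 'T' → count = 8
  pos 25: leaf 'N' → count = 9
  pos 28: leaf 'Z' → count = 10
  pos 30: leaf 'L' → count = 11
  pos 32: leaf 'A' → count = 12
Total leaves: 12

Answer: 12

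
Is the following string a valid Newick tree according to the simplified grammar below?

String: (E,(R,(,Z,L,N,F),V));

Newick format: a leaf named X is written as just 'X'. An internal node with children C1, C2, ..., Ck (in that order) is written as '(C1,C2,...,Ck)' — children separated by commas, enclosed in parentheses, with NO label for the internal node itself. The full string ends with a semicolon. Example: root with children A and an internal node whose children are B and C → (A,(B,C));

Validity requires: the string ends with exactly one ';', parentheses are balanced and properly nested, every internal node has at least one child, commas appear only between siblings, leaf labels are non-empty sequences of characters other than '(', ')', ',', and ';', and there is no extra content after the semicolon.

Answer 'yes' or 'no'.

Answer: no

Derivation:
Input: (E,(R,(,Z,L,N,F),V));
Paren balance: 3 '(' vs 3 ')' OK
Ends with single ';': True
Full parse: FAILS (empty leaf label at pos 7)
Valid: False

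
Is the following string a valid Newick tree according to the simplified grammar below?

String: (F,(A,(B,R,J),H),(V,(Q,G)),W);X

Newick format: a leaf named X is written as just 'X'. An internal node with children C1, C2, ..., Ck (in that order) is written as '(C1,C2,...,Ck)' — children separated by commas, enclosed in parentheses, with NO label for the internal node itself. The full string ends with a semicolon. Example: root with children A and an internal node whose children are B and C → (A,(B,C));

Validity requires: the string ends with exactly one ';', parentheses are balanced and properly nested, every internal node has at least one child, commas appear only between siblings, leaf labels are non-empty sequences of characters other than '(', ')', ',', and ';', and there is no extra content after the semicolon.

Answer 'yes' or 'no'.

Input: (F,(A,(B,R,J),H),(V,(Q,G)),W);X
Paren balance: 5 '(' vs 5 ')' OK
Ends with single ';': False
Full parse: FAILS (must end with ;)
Valid: False

Answer: no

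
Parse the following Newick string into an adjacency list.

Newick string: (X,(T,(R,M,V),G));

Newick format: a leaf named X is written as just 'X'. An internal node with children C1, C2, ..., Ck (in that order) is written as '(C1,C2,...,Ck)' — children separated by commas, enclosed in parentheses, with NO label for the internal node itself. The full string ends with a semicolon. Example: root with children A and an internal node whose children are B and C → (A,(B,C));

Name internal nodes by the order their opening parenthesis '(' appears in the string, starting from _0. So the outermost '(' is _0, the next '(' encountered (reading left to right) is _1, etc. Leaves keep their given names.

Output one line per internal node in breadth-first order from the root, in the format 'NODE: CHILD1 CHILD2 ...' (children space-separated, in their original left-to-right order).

Input: (X,(T,(R,M,V),G));
Scanning left-to-right, naming '(' by encounter order:
  pos 0: '(' -> open internal node _0 (depth 1)
  pos 3: '(' -> open internal node _1 (depth 2)
  pos 6: '(' -> open internal node _2 (depth 3)
  pos 12: ')' -> close internal node _2 (now at depth 2)
  pos 15: ')' -> close internal node _1 (now at depth 1)
  pos 16: ')' -> close internal node _0 (now at depth 0)
Total internal nodes: 3
BFS adjacency from root:
  _0: X _1
  _1: T _2 G
  _2: R M V

Answer: _0: X _1
_1: T _2 G
_2: R M V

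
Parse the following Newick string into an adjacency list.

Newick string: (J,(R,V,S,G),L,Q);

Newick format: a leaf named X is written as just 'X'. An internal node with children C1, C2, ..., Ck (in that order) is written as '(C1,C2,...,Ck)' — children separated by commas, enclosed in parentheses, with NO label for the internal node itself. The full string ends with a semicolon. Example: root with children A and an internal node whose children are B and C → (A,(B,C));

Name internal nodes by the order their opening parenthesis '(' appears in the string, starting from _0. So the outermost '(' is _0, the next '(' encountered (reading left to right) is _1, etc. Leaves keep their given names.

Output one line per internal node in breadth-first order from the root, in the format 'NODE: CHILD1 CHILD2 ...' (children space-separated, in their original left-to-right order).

Input: (J,(R,V,S,G),L,Q);
Scanning left-to-right, naming '(' by encounter order:
  pos 0: '(' -> open internal node _0 (depth 1)
  pos 3: '(' -> open internal node _1 (depth 2)
  pos 11: ')' -> close internal node _1 (now at depth 1)
  pos 16: ')' -> close internal node _0 (now at depth 0)
Total internal nodes: 2
BFS adjacency from root:
  _0: J _1 L Q
  _1: R V S G

Answer: _0: J _1 L Q
_1: R V S G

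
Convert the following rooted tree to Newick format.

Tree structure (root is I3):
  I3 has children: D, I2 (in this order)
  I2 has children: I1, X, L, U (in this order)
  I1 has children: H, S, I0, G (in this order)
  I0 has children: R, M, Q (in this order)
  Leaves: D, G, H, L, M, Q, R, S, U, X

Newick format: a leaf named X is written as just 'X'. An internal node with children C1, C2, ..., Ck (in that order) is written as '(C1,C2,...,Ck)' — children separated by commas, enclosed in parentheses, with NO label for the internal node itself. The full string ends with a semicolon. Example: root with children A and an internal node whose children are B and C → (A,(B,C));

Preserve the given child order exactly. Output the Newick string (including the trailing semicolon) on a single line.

Answer: (D,((H,S,(R,M,Q),G),X,L,U));

Derivation:
internal I3 with children ['D', 'I2']
  leaf 'D' → 'D'
  internal I2 with children ['I1', 'X', 'L', 'U']
    internal I1 with children ['H', 'S', 'I0', 'G']
      leaf 'H' → 'H'
      leaf 'S' → 'S'
      internal I0 with children ['R', 'M', 'Q']
        leaf 'R' → 'R'
        leaf 'M' → 'M'
        leaf 'Q' → 'Q'
      → '(R,M,Q)'
      leaf 'G' → 'G'
    → '(H,S,(R,M,Q),G)'
    leaf 'X' → 'X'
    leaf 'L' → 'L'
    leaf 'U' → 'U'
  → '((H,S,(R,M,Q),G),X,L,U)'
→ '(D,((H,S,(R,M,Q),G),X,L,U))'
Final: (D,((H,S,(R,M,Q),G),X,L,U));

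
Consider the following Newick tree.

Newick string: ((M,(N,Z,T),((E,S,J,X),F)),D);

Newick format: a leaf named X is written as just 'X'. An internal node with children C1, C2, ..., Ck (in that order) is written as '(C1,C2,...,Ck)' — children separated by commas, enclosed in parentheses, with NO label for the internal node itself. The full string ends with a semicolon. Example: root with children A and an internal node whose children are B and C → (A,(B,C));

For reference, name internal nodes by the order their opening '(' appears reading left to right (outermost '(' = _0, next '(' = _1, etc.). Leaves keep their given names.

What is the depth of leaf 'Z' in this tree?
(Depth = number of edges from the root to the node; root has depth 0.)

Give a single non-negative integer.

Newick: ((M,(N,Z,T),((E,S,J,X),F)),D);
Naming internals by '(' encounter order: outermost '(' = _0, next = _1, ...
Query node: Z
Path from root: _0 -> _1 -> _2 -> Z
Depth of Z: 3 (number of edges from root)

Answer: 3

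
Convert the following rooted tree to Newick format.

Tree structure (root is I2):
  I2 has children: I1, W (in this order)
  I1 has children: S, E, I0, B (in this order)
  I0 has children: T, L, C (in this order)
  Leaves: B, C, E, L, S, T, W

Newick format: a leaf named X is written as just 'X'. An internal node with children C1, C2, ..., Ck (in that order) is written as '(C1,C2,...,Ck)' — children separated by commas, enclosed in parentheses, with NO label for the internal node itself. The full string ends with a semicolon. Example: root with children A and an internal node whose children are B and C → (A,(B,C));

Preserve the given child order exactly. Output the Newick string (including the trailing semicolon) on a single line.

Answer: ((S,E,(T,L,C),B),W);

Derivation:
internal I2 with children ['I1', 'W']
  internal I1 with children ['S', 'E', 'I0', 'B']
    leaf 'S' → 'S'
    leaf 'E' → 'E'
    internal I0 with children ['T', 'L', 'C']
      leaf 'T' → 'T'
      leaf 'L' → 'L'
      leaf 'C' → 'C'
    → '(T,L,C)'
    leaf 'B' → 'B'
  → '(S,E,(T,L,C),B)'
  leaf 'W' → 'W'
→ '((S,E,(T,L,C),B),W)'
Final: ((S,E,(T,L,C),B),W);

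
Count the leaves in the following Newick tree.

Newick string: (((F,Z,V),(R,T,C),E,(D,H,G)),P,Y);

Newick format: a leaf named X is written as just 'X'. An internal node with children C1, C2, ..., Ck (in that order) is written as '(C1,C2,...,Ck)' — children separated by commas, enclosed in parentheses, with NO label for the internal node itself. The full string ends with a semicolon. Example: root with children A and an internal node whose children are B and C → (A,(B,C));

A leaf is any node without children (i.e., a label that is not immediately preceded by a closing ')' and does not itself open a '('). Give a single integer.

Answer: 12

Derivation:
Newick: (((F,Z,V),(R,T,C),E,(D,H,G)),P,Y);
Scan left-to-right; a leaf is any maximal label run not followed by '(':
  pos 3: leaf 'F' → count = 1
  pos 5: leaf 'Z' → count = 2
  pos 7: leaf 'V' → count = 3
  pos 11: leaf 'R' → count = 4
  pos 13: leaf 'T' → count = 5
  pos 15: leaf 'C' → count = 6
  pos 18: leaf 'E' → count = 7
  pos 21: leaf 'D' → count = 8
  pos 23: leaf 'H' → count = 9
  pos 25: leaf 'G' → count = 10
  pos 29: leaf 'P' → count = 11
  pos 31: leaf 'Y' → count = 12
Total leaves: 12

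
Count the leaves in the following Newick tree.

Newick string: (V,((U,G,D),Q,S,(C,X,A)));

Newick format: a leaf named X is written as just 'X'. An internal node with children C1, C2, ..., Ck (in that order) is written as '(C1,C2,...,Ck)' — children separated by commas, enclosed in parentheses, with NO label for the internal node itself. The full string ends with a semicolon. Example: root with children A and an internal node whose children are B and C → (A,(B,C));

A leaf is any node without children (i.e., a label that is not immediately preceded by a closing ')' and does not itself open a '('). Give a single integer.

Answer: 9

Derivation:
Newick: (V,((U,G,D),Q,S,(C,X,A)));
Scan left-to-right; a leaf is any maximal label run not followed by '(':
  pos 1: leaf 'V' → count = 1
  pos 5: leaf 'U' → count = 2
  pos 7: leaf 'G' → count = 3
  pos 9: leaf 'D' → count = 4
  pos 12: leaf 'Q' → count = 5
  pos 14: leaf 'S' → count = 6
  pos 17: leaf 'C' → count = 7
  pos 19: leaf 'X' → count = 8
  pos 21: leaf 'A' → count = 9
Total leaves: 9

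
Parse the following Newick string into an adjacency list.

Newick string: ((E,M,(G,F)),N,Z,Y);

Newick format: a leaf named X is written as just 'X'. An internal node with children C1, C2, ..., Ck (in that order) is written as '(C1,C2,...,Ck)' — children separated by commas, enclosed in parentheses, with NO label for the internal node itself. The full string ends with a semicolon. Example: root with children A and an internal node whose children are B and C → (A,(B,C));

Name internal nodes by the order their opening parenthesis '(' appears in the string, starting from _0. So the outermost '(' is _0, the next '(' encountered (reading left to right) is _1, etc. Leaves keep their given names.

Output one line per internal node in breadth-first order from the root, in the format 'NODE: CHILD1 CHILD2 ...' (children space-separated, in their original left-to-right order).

Input: ((E,M,(G,F)),N,Z,Y);
Scanning left-to-right, naming '(' by encounter order:
  pos 0: '(' -> open internal node _0 (depth 1)
  pos 1: '(' -> open internal node _1 (depth 2)
  pos 6: '(' -> open internal node _2 (depth 3)
  pos 10: ')' -> close internal node _2 (now at depth 2)
  pos 11: ')' -> close internal node _1 (now at depth 1)
  pos 18: ')' -> close internal node _0 (now at depth 0)
Total internal nodes: 3
BFS adjacency from root:
  _0: _1 N Z Y
  _1: E M _2
  _2: G F

Answer: _0: _1 N Z Y
_1: E M _2
_2: G F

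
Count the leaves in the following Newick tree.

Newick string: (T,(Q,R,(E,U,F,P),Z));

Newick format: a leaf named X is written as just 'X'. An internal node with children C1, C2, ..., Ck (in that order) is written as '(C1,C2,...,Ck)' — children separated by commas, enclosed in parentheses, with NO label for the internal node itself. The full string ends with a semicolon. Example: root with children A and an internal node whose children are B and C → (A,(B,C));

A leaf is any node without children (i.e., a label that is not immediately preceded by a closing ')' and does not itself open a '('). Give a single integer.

Newick: (T,(Q,R,(E,U,F,P),Z));
Scan left-to-right; a leaf is any maximal label run not followed by '(':
  pos 1: leaf 'T' → count = 1
  pos 4: leaf 'Q' → count = 2
  pos 6: leaf 'R' → count = 3
  pos 9: leaf 'E' → count = 4
  pos 11: leaf 'U' → count = 5
  pos 13: leaf 'F' → count = 6
  pos 15: leaf 'P' → count = 7
  pos 18: leaf 'Z' → count = 8
Total leaves: 8

Answer: 8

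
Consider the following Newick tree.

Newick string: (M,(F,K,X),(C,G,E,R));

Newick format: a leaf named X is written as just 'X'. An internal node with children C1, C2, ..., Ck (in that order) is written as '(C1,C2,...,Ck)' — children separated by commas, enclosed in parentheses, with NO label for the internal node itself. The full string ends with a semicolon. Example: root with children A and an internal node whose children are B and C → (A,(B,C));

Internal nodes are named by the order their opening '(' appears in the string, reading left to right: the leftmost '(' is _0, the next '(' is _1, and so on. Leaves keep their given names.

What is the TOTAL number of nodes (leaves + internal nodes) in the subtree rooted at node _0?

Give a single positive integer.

Newick: (M,(F,K,X),(C,G,E,R));
Locate _0: it is the '(' at position 0 (the 1st '(' reading left to right).
Query: subtree rooted at _0
_0: subtree_size = 1 + 10
  M: subtree_size = 1 + 0
  _1: subtree_size = 1 + 3
    F: subtree_size = 1 + 0
    K: subtree_size = 1 + 0
    X: subtree_size = 1 + 0
  _2: subtree_size = 1 + 4
    C: subtree_size = 1 + 0
    G: subtree_size = 1 + 0
    E: subtree_size = 1 + 0
    R: subtree_size = 1 + 0
Total subtree size of _0: 11

Answer: 11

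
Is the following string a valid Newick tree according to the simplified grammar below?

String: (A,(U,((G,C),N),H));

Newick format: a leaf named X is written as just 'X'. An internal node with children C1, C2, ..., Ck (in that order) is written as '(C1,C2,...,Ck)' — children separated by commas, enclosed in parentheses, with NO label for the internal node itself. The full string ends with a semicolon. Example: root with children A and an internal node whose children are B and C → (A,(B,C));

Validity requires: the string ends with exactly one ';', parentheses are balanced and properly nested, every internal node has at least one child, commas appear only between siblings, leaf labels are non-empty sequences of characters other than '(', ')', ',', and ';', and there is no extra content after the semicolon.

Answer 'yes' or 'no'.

Input: (A,(U,((G,C),N),H));
Paren balance: 4 '(' vs 4 ')' OK
Ends with single ';': True
Full parse: OK
Valid: True

Answer: yes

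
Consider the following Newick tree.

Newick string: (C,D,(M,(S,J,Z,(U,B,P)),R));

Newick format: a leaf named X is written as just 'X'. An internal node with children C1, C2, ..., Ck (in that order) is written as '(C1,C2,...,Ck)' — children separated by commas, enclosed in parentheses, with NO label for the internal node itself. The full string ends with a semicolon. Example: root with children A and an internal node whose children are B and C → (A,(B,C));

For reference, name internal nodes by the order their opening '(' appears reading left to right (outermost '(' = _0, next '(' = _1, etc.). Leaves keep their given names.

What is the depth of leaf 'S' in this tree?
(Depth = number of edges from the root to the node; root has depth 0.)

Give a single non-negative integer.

Answer: 3

Derivation:
Newick: (C,D,(M,(S,J,Z,(U,B,P)),R));
Naming internals by '(' encounter order: outermost '(' = _0, next = _1, ...
Query node: S
Path from root: _0 -> _1 -> _2 -> S
Depth of S: 3 (number of edges from root)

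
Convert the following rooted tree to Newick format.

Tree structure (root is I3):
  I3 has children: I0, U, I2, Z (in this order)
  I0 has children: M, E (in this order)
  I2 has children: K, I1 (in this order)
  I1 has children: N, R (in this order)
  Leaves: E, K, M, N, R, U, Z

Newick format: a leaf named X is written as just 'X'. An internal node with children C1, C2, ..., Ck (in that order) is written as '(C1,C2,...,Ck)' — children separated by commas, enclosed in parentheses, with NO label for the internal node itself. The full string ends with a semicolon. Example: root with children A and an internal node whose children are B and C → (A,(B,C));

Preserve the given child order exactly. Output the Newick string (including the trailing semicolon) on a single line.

Answer: ((M,E),U,(K,(N,R)),Z);

Derivation:
internal I3 with children ['I0', 'U', 'I2', 'Z']
  internal I0 with children ['M', 'E']
    leaf 'M' → 'M'
    leaf 'E' → 'E'
  → '(M,E)'
  leaf 'U' → 'U'
  internal I2 with children ['K', 'I1']
    leaf 'K' → 'K'
    internal I1 with children ['N', 'R']
      leaf 'N' → 'N'
      leaf 'R' → 'R'
    → '(N,R)'
  → '(K,(N,R))'
  leaf 'Z' → 'Z'
→ '((M,E),U,(K,(N,R)),Z)'
Final: ((M,E),U,(K,(N,R)),Z);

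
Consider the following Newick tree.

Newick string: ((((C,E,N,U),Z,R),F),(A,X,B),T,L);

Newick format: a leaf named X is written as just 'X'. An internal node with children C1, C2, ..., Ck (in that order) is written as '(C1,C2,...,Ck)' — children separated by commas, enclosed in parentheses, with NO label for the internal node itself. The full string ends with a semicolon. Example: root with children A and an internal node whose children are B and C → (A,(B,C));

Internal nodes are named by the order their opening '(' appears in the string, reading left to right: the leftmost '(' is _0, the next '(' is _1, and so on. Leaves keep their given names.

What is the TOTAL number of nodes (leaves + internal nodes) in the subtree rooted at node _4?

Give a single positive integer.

Newick: ((((C,E,N,U),Z,R),F),(A,X,B),T,L);
Locate _4: it is the '(' at position 21 (the 5th '(' reading left to right).
Query: subtree rooted at _4
_4: subtree_size = 1 + 3
  A: subtree_size = 1 + 0
  X: subtree_size = 1 + 0
  B: subtree_size = 1 + 0
Total subtree size of _4: 4

Answer: 4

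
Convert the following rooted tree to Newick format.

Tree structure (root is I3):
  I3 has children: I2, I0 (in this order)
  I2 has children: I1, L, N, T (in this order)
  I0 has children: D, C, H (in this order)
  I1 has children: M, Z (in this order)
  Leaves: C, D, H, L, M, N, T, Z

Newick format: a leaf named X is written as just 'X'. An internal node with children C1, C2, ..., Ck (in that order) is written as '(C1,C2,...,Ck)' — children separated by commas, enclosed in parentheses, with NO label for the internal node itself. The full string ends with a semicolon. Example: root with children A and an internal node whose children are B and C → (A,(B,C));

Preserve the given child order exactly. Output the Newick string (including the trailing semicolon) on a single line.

Answer: (((M,Z),L,N,T),(D,C,H));

Derivation:
internal I3 with children ['I2', 'I0']
  internal I2 with children ['I1', 'L', 'N', 'T']
    internal I1 with children ['M', 'Z']
      leaf 'M' → 'M'
      leaf 'Z' → 'Z'
    → '(M,Z)'
    leaf 'L' → 'L'
    leaf 'N' → 'N'
    leaf 'T' → 'T'
  → '((M,Z),L,N,T)'
  internal I0 with children ['D', 'C', 'H']
    leaf 'D' → 'D'
    leaf 'C' → 'C'
    leaf 'H' → 'H'
  → '(D,C,H)'
→ '(((M,Z),L,N,T),(D,C,H))'
Final: (((M,Z),L,N,T),(D,C,H));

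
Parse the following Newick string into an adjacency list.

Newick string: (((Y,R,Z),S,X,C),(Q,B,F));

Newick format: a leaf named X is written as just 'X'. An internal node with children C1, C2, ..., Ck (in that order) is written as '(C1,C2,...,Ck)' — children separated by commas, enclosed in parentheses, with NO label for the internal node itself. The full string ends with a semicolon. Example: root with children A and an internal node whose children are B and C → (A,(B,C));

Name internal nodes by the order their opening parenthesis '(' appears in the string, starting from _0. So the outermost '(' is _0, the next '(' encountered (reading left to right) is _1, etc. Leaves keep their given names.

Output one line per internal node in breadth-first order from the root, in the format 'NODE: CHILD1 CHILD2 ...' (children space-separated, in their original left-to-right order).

Input: (((Y,R,Z),S,X,C),(Q,B,F));
Scanning left-to-right, naming '(' by encounter order:
  pos 0: '(' -> open internal node _0 (depth 1)
  pos 1: '(' -> open internal node _1 (depth 2)
  pos 2: '(' -> open internal node _2 (depth 3)
  pos 8: ')' -> close internal node _2 (now at depth 2)
  pos 15: ')' -> close internal node _1 (now at depth 1)
  pos 17: '(' -> open internal node _3 (depth 2)
  pos 23: ')' -> close internal node _3 (now at depth 1)
  pos 24: ')' -> close internal node _0 (now at depth 0)
Total internal nodes: 4
BFS adjacency from root:
  _0: _1 _3
  _1: _2 S X C
  _3: Q B F
  _2: Y R Z

Answer: _0: _1 _3
_1: _2 S X C
_3: Q B F
_2: Y R Z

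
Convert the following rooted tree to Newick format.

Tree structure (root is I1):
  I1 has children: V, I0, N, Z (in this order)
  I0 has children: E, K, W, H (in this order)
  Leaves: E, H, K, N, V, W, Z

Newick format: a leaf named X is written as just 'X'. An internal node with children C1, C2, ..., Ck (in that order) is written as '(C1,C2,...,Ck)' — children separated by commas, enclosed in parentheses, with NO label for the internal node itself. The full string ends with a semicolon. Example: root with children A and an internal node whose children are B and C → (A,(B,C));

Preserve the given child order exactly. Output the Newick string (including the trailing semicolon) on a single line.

internal I1 with children ['V', 'I0', 'N', 'Z']
  leaf 'V' → 'V'
  internal I0 with children ['E', 'K', 'W', 'H']
    leaf 'E' → 'E'
    leaf 'K' → 'K'
    leaf 'W' → 'W'
    leaf 'H' → 'H'
  → '(E,K,W,H)'
  leaf 'N' → 'N'
  leaf 'Z' → 'Z'
→ '(V,(E,K,W,H),N,Z)'
Final: (V,(E,K,W,H),N,Z);

Answer: (V,(E,K,W,H),N,Z);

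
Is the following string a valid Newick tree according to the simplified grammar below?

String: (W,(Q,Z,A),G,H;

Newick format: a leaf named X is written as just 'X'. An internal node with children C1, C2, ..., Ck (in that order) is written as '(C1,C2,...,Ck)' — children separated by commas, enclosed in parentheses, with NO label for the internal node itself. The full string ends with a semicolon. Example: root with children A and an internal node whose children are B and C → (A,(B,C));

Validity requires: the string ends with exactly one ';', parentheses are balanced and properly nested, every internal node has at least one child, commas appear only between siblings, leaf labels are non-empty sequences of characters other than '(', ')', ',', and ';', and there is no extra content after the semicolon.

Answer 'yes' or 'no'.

Answer: no

Derivation:
Input: (W,(Q,Z,A),G,H;
Paren balance: 2 '(' vs 1 ')' MISMATCH
Ends with single ';': True
Full parse: FAILS (expected , or ) at pos 14)
Valid: False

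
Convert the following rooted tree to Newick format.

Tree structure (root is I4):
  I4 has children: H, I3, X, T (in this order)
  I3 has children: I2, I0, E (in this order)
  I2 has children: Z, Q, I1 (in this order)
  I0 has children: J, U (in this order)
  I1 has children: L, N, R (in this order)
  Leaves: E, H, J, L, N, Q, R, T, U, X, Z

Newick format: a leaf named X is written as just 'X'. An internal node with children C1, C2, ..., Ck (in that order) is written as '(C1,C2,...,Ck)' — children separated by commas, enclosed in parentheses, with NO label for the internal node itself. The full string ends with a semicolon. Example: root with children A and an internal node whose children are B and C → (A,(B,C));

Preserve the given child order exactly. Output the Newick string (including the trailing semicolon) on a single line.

internal I4 with children ['H', 'I3', 'X', 'T']
  leaf 'H' → 'H'
  internal I3 with children ['I2', 'I0', 'E']
    internal I2 with children ['Z', 'Q', 'I1']
      leaf 'Z' → 'Z'
      leaf 'Q' → 'Q'
      internal I1 with children ['L', 'N', 'R']
        leaf 'L' → 'L'
        leaf 'N' → 'N'
        leaf 'R' → 'R'
      → '(L,N,R)'
    → '(Z,Q,(L,N,R))'
    internal I0 with children ['J', 'U']
      leaf 'J' → 'J'
      leaf 'U' → 'U'
    → '(J,U)'
    leaf 'E' → 'E'
  → '((Z,Q,(L,N,R)),(J,U),E)'
  leaf 'X' → 'X'
  leaf 'T' → 'T'
→ '(H,((Z,Q,(L,N,R)),(J,U),E),X,T)'
Final: (H,((Z,Q,(L,N,R)),(J,U),E),X,T);

Answer: (H,((Z,Q,(L,N,R)),(J,U),E),X,T);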